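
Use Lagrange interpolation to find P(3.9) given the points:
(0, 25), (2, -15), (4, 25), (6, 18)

Lagrange interpolation formula:
P(x) = Σ yᵢ × Lᵢ(x)
where Lᵢ(x) = Π_{j≠i} (x - xⱼ)/(xᵢ - xⱼ)

L_0(3.9) = (3.9 - 2)/(0 - 2) × (3.9 - 4)/(0 - 4) × (3.9 - 6)/(0 - 6) = -0.008313
L_1(3.9) = (3.9 - 0)/(2 - 0) × (3.9 - 4)/(2 - 4) × (3.9 - 6)/(2 - 6) = 0.051188
L_2(3.9) = (3.9 - 0)/(4 - 0) × (3.9 - 2)/(4 - 2) × (3.9 - 6)/(4 - 6) = 0.972562
L_3(3.9) = (3.9 - 0)/(6 - 0) × (3.9 - 2)/(6 - 2) × (3.9 - 4)/(6 - 4) = -0.015438

P(3.9) = 25×L_0(3.9) + (-15)×L_1(3.9) + 25×L_2(3.9) + 18×L_3(3.9)
P(3.9) = 23.060562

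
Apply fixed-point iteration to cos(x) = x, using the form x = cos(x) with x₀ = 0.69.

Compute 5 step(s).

Equation: cos(x) = x
Fixed-point form: x = cos(x)
x₀ = 0.69

x_1 = g(0.690000) = 0.771246
x_2 = g(0.771246) = 0.717043
x_3 = g(0.717043) = 0.753752
x_4 = g(0.753752) = 0.729126
x_5 = g(0.729126) = 0.745757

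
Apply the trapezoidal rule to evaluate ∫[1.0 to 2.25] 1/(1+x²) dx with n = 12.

f(x) = 1/(1+x²)
a = 1.0, b = 2.25, n = 12
h = (b - a)/n = 0.104167

Trapezoidal rule: (h/2)[f(x₀) + 2f(x₁) + 2f(x₂) + ... + f(xₙ)]

x_0 = 1.0000, f(x_0) = 0.500000, coefficient = 1
x_1 = 1.1042, f(x_1) = 0.450616, coefficient = 2
x_2 = 1.2083, f(x_2) = 0.406493, coefficient = 2
x_3 = 1.3125, f(x_3) = 0.367288, coefficient = 2
x_4 = 1.4167, f(x_4) = 0.332564, coefficient = 2
x_5 = 1.5208, f(x_5) = 0.301847, coefficient = 2
x_6 = 1.6250, f(x_6) = 0.274678, coefficient = 2
x_7 = 1.7292, f(x_7) = 0.250625, coefficient = 2
x_8 = 1.8333, f(x_8) = 0.229299, coefficient = 2
x_9 = 1.9375, f(x_9) = 0.210353, coefficient = 2
x_10 = 2.0417, f(x_10) = 0.193483, coefficient = 2
x_11 = 2.1458, f(x_11) = 0.178425, coefficient = 2
x_12 = 2.2500, f(x_12) = 0.164948, coefficient = 1

I ≈ (0.104167/2) × 7.056293 = 0.367515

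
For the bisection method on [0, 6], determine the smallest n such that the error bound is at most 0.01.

We need (b-a)/2^n ≤ 0.01
(6 - 0)/2^n ≤ 0.01
6/2^n ≤ 0.01
2^n ≥ 600
n ≥ log₂(600) = 9.23
n ≥ 10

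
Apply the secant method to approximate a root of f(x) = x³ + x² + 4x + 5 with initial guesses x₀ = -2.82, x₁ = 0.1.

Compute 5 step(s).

f(x) = x³ + x² + 4x + 5
x₀ = -2.82, x₁ = 0.1

Secant formula: x_{n+1} = x_n - f(x_n)(x_n - x_{n-1})/(f(x_n) - f(x_{n-1}))

Iteration 1:
  f(-2.820000) = -20.753368
  f(0.100000) = 5.411000
  x_2 = 0.100000 - 5.411000×(0.100000 - (-2.820000))/(5.411000 - (-20.753368))
       = -0.503879
Iteration 2:
  f(0.100000) = 5.411000
  f(-0.503879) = 3.110445
  x_3 = -0.503879 - 3.110445×(-0.503879 - 0.100000)/(3.110445 - 5.411000)
       = -1.320349
Iteration 3:
  f(-0.503879) = 3.110445
  f(-1.320349) = -0.839867
  x_4 = -1.320349 - (-0.839867)×(-1.320349 - (-0.503879))/(-0.839867 - 3.110445)
       = -1.146761
Iteration 4:
  f(-1.320349) = -0.839867
  f(-1.146761) = 0.219955
  x_5 = -1.146761 - 0.219955×(-1.146761 - (-1.320349))/(0.219955 - (-0.839867))
       = -1.182788
Iteration 5:
  f(-1.146761) = 0.219955
  f(-1.182788) = 0.013132
  x_6 = -1.182788 - 0.013132×(-1.182788 - (-1.146761))/(0.013132 - 0.219955)
       = -1.185075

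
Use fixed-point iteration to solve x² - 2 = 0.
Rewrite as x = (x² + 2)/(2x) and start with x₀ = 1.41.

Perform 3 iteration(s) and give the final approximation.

Equation: x² - 2 = 0
Fixed-point form: x = (x² + 2)/(2x)
x₀ = 1.41

x_1 = g(1.410000) = 1.414220
x_2 = g(1.414220) = 1.414214
x_3 = g(1.414214) = 1.414214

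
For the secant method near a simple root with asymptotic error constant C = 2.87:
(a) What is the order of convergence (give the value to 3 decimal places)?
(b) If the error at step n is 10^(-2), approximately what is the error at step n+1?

(a) Secant method has superlinear convergence with order φ = (1+√5)/2 ≈ 1.618.
    This means |e_{n+1}| ≈ C|e_n|^1.618.

(b) With |e_n| = 10^(-2) and C = 2.87:
    |e_{n+1}| ≈ 2.87 × (10^(-2))^1.618 = 2.87 × 10^(-3.24)

(a) ≈ 1.618 (golden ratio); (b) |e_{n+1}| ≈ 1.667e-03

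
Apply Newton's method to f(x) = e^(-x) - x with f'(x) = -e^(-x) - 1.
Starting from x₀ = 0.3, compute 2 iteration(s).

f(x) = e^(-x) - x
f'(x) = -e^(-x) - 1
x₀ = 0.3

Newton-Raphson formula: x_{n+1} = x_n - f(x_n)/f'(x_n)

Iteration 1:
  f(0.300000) = 0.440818
  f'(0.300000) = -1.740818
  x_1 = 0.300000 - 0.440818/(-1.740818) = 0.553225
Iteration 2:
  f(0.553225) = 0.021868
  f'(0.553225) = -1.575092
  x_2 = 0.553225 - 0.021868/(-1.575092) = 0.567108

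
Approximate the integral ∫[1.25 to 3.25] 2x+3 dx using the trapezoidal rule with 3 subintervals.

f(x) = 2x+3
a = 1.25, b = 3.25, n = 3
h = (b - a)/n = 0.666667

Trapezoidal rule: (h/2)[f(x₀) + 2f(x₁) + 2f(x₂) + ... + f(xₙ)]

x_0 = 1.2500, f(x_0) = 5.500000, coefficient = 1
x_1 = 1.9167, f(x_1) = 6.833333, coefficient = 2
x_2 = 2.5833, f(x_2) = 8.166667, coefficient = 2
x_3 = 3.2500, f(x_3) = 9.500000, coefficient = 1

I ≈ (0.666667/2) × 45.000000 = 15.000000
Exact value: 15.000000
Error: 0.000000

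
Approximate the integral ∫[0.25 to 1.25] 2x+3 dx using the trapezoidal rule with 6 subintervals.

f(x) = 2x+3
a = 0.25, b = 1.25, n = 6
h = (b - a)/n = 0.166667

Trapezoidal rule: (h/2)[f(x₀) + 2f(x₁) + 2f(x₂) + ... + f(xₙ)]

x_0 = 0.2500, f(x_0) = 3.500000, coefficient = 1
x_1 = 0.4167, f(x_1) = 3.833333, coefficient = 2
x_2 = 0.5833, f(x_2) = 4.166667, coefficient = 2
x_3 = 0.7500, f(x_3) = 4.500000, coefficient = 2
x_4 = 0.9167, f(x_4) = 4.833333, coefficient = 2
x_5 = 1.0833, f(x_5) = 5.166667, coefficient = 2
x_6 = 1.2500, f(x_6) = 5.500000, coefficient = 1

I ≈ (0.166667/2) × 54.000000 = 4.500000
Exact value: 4.500000
Error: 0.000000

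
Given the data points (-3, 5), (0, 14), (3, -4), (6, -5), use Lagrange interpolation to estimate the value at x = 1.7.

Lagrange interpolation formula:
P(x) = Σ yᵢ × Lᵢ(x)
where Lᵢ(x) = Π_{j≠i} (x - xⱼ)/(xᵢ - xⱼ)

L_0(1.7) = (1.7 - 0)/(-3 - 0) × (1.7 - 3)/(-3 - 3) × (1.7 - 6)/(-3 - 6) = -0.058660
L_1(1.7) = (1.7 - (-3))/(0 - (-3)) × (1.7 - 3)/(0 - 3) × (1.7 - 6)/(0 - 6) = 0.486537
L_2(1.7) = (1.7 - (-3))/(3 - (-3)) × (1.7 - 0)/(3 - 0) × (1.7 - 6)/(3 - 6) = 0.636241
L_3(1.7) = (1.7 - (-3))/(6 - (-3)) × (1.7 - 0)/(6 - 0) × (1.7 - 3)/(6 - 3) = -0.064117

P(1.7) = 5×L_0(1.7) + 14×L_1(1.7) + (-4)×L_2(1.7) + (-5)×L_3(1.7)
P(1.7) = 4.293840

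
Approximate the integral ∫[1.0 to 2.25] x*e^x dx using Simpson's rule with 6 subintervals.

f(x) = x*e^x
a = 1.0, b = 2.25, n = 6
h = (b - a)/n = 0.208333

Simpson's rule: (h/3)[f(x₀) + 4f(x₁) + 2f(x₂) + ... + f(xₙ)]

x_0 = 1.0000, f(x_0) = 2.718282, coefficient = 1
x_1 = 1.2083, f(x_1) = 4.045379, coefficient = 4
x_2 = 1.4167, f(x_2) = 5.841417, coefficient = 2
x_3 = 1.6250, f(x_3) = 8.252431, coefficient = 4
x_4 = 1.8333, f(x_4) = 11.466952, coefficient = 2
x_5 = 2.0417, f(x_5) = 15.727852, coefficient = 4
x_6 = 2.2500, f(x_6) = 21.347406, coefficient = 1

I ≈ (0.208333/3) × 170.785072 = 11.860074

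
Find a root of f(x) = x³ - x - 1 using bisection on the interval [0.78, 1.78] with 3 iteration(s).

f(x) = x³ - x - 1
Initial interval: [0.78, 1.78]

Iteration 1:
  c_1 = (0.780000 + 1.780000)/2 = 1.280000
  f(c_1) = f(1.280000) = -0.182848
  f(a) × f(c) ≥ 0, new interval: [1.280000, 1.780000]
Iteration 2:
  c_2 = (1.280000 + 1.780000)/2 = 1.530000
  f(c_2) = f(1.530000) = 1.051577
  f(a) × f(c) < 0, new interval: [1.280000, 1.530000]
Iteration 3:
  c_3 = (1.280000 + 1.530000)/2 = 1.405000
  f(c_3) = f(1.405000) = 0.368505
  f(a) × f(c) < 0, new interval: [1.280000, 1.405000]

After 3 iteration(s), the approximation is c_3 = 1.405000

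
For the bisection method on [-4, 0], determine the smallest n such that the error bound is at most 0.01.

We need (b-a)/2^n ≤ 0.01
(0 - (-4))/2^n ≤ 0.01
4/2^n ≤ 0.01
2^n ≥ 400
n ≥ log₂(400) = 8.64
n ≥ 9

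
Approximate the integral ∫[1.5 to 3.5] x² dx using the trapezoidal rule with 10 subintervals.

f(x) = x²
a = 1.5, b = 3.5, n = 10
h = (b - a)/n = 0.200000

Trapezoidal rule: (h/2)[f(x₀) + 2f(x₁) + 2f(x₂) + ... + f(xₙ)]

x_0 = 1.5000, f(x_0) = 2.250000, coefficient = 1
x_1 = 1.7000, f(x_1) = 2.890000, coefficient = 2
x_2 = 1.9000, f(x_2) = 3.610000, coefficient = 2
x_3 = 2.1000, f(x_3) = 4.410000, coefficient = 2
x_4 = 2.3000, f(x_4) = 5.290000, coefficient = 2
x_5 = 2.5000, f(x_5) = 6.250000, coefficient = 2
x_6 = 2.7000, f(x_6) = 7.290000, coefficient = 2
x_7 = 2.9000, f(x_7) = 8.410000, coefficient = 2
x_8 = 3.1000, f(x_8) = 9.610000, coefficient = 2
x_9 = 3.3000, f(x_9) = 10.890000, coefficient = 2
x_10 = 3.5000, f(x_10) = 12.250000, coefficient = 1

I ≈ (0.200000/2) × 131.800000 = 13.180000
Exact value: 13.166667
Error: 0.013333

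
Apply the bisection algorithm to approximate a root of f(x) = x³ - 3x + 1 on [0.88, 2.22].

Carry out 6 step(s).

f(x) = x³ - 3x + 1
Initial interval: [0.88, 2.22]

Iteration 1:
  c_1 = (0.880000 + 2.220000)/2 = 1.550000
  f(c_1) = f(1.550000) = 0.073875
  f(a) × f(c) < 0, new interval: [0.880000, 1.550000]
Iteration 2:
  c_2 = (0.880000 + 1.550000)/2 = 1.215000
  f(c_2) = f(1.215000) = -0.851387
  f(a) × f(c) ≥ 0, new interval: [1.215000, 1.550000]
Iteration 3:
  c_3 = (1.215000 + 1.550000)/2 = 1.382500
  f(c_3) = f(1.382500) = -0.505119
  f(a) × f(c) ≥ 0, new interval: [1.382500, 1.550000]
Iteration 4:
  c_4 = (1.382500 + 1.550000)/2 = 1.466250
  f(c_4) = f(1.466250) = -0.246475
  f(a) × f(c) ≥ 0, new interval: [1.466250, 1.550000]
Iteration 5:
  c_5 = (1.466250 + 1.550000)/2 = 1.508125
  f(c_5) = f(1.508125) = -0.094234
  f(a) × f(c) ≥ 0, new interval: [1.508125, 1.550000]
Iteration 6:
  c_6 = (1.508125 + 1.550000)/2 = 1.529063
  f(c_6) = f(1.529063) = -0.012190
  f(a) × f(c) ≥ 0, new interval: [1.529063, 1.550000]

After 6 iteration(s), the approximation is c_6 = 1.529063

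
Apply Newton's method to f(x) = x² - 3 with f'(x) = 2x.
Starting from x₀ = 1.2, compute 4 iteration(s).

f(x) = x² - 3
f'(x) = 2x
x₀ = 1.2

Newton-Raphson formula: x_{n+1} = x_n - f(x_n)/f'(x_n)

Iteration 1:
  f(1.200000) = -1.560000
  f'(1.200000) = 2.400000
  x_1 = 1.200000 - (-1.560000)/2.400000 = 1.850000
Iteration 2:
  f(1.850000) = 0.422500
  f'(1.850000) = 3.700000
  x_2 = 1.850000 - 0.422500/3.700000 = 1.735811
Iteration 3:
  f(1.735811) = 0.013039
  f'(1.735811) = 3.471622
  x_3 = 1.735811 - 0.013039/3.471622 = 1.732055
Iteration 4:
  f(1.732055) = 0.000014
  f'(1.732055) = 3.464110
  x_4 = 1.732055 - 0.000014/3.464110 = 1.732051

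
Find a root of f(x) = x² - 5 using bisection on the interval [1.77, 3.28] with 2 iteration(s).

f(x) = x² - 5
Initial interval: [1.77, 3.28]

Iteration 1:
  c_1 = (1.770000 + 3.280000)/2 = 2.525000
  f(c_1) = f(2.525000) = 1.375625
  f(a) × f(c) < 0, new interval: [1.770000, 2.525000]
Iteration 2:
  c_2 = (1.770000 + 2.525000)/2 = 2.147500
  f(c_2) = f(2.147500) = -0.388244
  f(a) × f(c) ≥ 0, new interval: [2.147500, 2.525000]

After 2 iteration(s), the approximation is c_2 = 2.147500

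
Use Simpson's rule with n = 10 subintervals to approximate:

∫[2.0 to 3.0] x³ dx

f(x) = x³
a = 2.0, b = 3.0, n = 10
h = (b - a)/n = 0.100000

Simpson's rule: (h/3)[f(x₀) + 4f(x₁) + 2f(x₂) + ... + f(xₙ)]

x_0 = 2.0000, f(x_0) = 8.000000, coefficient = 1
x_1 = 2.1000, f(x_1) = 9.261000, coefficient = 4
x_2 = 2.2000, f(x_2) = 10.648000, coefficient = 2
x_3 = 2.3000, f(x_3) = 12.167000, coefficient = 4
x_4 = 2.4000, f(x_4) = 13.824000, coefficient = 2
x_5 = 2.5000, f(x_5) = 15.625000, coefficient = 4
x_6 = 2.6000, f(x_6) = 17.576000, coefficient = 2
x_7 = 2.7000, f(x_7) = 19.683000, coefficient = 4
x_8 = 2.8000, f(x_8) = 21.952000, coefficient = 2
x_9 = 2.9000, f(x_9) = 24.389000, coefficient = 4
x_10 = 3.0000, f(x_10) = 27.000000, coefficient = 1

I ≈ (0.100000/3) × 487.500000 = 16.250000
Exact value: 16.250000
Error: 0.000000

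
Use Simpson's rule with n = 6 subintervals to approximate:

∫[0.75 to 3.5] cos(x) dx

f(x) = cos(x)
a = 0.75, b = 3.5, n = 6
h = (b - a)/n = 0.458333

Simpson's rule: (h/3)[f(x₀) + 4f(x₁) + 2f(x₂) + ... + f(xₙ)]

x_0 = 0.7500, f(x_0) = 0.731689, coefficient = 1
x_1 = 1.2083, f(x_1) = 0.354578, coefficient = 4
x_2 = 1.6667, f(x_2) = -0.095724, coefficient = 2
x_3 = 2.1250, f(x_3) = -0.526266, coefficient = 4
x_4 = 2.5833, f(x_4) = -0.848178, coefficient = 2
x_5 = 3.0417, f(x_5) = -0.995012, coefficient = 4
x_6 = 3.5000, f(x_6) = -0.936457, coefficient = 1

I ≈ (0.458333/3) × -6.759370 = -1.032682
Exact value: -1.032422
Error: 0.000260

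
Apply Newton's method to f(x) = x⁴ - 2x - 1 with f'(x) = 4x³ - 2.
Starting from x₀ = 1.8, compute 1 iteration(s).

f(x) = x⁴ - 2x - 1
f'(x) = 4x³ - 2
x₀ = 1.8

Newton-Raphson formula: x_{n+1} = x_n - f(x_n)/f'(x_n)

Iteration 1:
  f(1.800000) = 5.897600
  f'(1.800000) = 21.328000
  x_1 = 1.800000 - 5.897600/21.328000 = 1.523481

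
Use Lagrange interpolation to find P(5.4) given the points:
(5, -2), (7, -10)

Lagrange interpolation formula:
P(x) = Σ yᵢ × Lᵢ(x)
where Lᵢ(x) = Π_{j≠i} (x - xⱼ)/(xᵢ - xⱼ)

L_0(5.4) = (5.4 - 7)/(5 - 7) = 0.800000
L_1(5.4) = (5.4 - 5)/(7 - 5) = 0.200000

P(5.4) = (-2)×L_0(5.4) + (-10)×L_1(5.4)
P(5.4) = -3.600000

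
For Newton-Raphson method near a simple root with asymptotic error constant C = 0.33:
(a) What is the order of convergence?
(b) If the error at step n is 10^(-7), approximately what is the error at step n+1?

(a) Newton-Raphson has quadratic (order 2) convergence near simple roots.
    This means |e_{n+1}| ≈ C|e_n|².

(b) With |e_n| = 10^(-7) and C = 0.33:
    |e_{n+1}| ≈ 0.33 × (10^(-7))² = 0.33 × 10^(-14)

(a) 2 (quadratic); (b) |e_{n+1}| ≈ 3.300e-15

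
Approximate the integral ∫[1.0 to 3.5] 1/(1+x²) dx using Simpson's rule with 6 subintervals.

f(x) = 1/(1+x²)
a = 1.0, b = 3.5, n = 6
h = (b - a)/n = 0.416667

Simpson's rule: (h/3)[f(x₀) + 4f(x₁) + 2f(x₂) + ... + f(xₙ)]

x_0 = 1.0000, f(x_0) = 0.500000, coefficient = 1
x_1 = 1.4167, f(x_1) = 0.332564, coefficient = 4
x_2 = 1.8333, f(x_2) = 0.229299, coefficient = 2
x_3 = 2.2500, f(x_3) = 0.164948, coefficient = 4
x_4 = 2.6667, f(x_4) = 0.123288, coefficient = 2
x_5 = 3.0833, f(x_5) = 0.095175, coefficient = 4
x_6 = 3.5000, f(x_6) = 0.075472, coefficient = 1

I ≈ (0.416667/3) × 3.651394 = 0.507138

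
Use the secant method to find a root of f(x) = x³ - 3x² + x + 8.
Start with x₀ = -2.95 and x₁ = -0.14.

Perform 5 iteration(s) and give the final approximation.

f(x) = x³ - 3x² + x + 8
x₀ = -2.95, x₁ = -0.14

Secant formula: x_{n+1} = x_n - f(x_n)(x_n - x_{n-1})/(f(x_n) - f(x_{n-1}))

Iteration 1:
  f(-2.950000) = -46.729875
  f(-0.140000) = 7.798456
  x_2 = -0.140000 - 7.798456×(-0.140000 - (-2.950000))/(7.798456 - (-46.729875))
       = -0.541877
Iteration 2:
  f(-0.140000) = 7.798456
  f(-0.541877) = 6.418121
  x_3 = -0.541877 - 6.418121×(-0.541877 - (-0.140000))/(6.418121 - 7.798456)
       = -2.410476
Iteration 3:
  f(-0.541877) = 6.418121
  f(-2.410476) = -25.847478
  x_4 = -2.410476 - (-25.847478)×(-2.410476 - (-0.541877))/(-25.847478 - 6.418121)
       = -0.913570
Iteration 4:
  f(-2.410476) = -25.847478
  f(-0.913570) = 3.820128
  x_5 = -0.913570 - 3.820128×(-0.913570 - (-2.410476))/(3.820128 - (-25.847478))
       = -1.106318
Iteration 5:
  f(-0.913570) = 3.820128
  f(-1.106318) = 1.867800
  x_6 = -1.106318 - 1.867800×(-1.106318 - (-0.913570))/(1.867800 - 3.820128)
       = -1.290721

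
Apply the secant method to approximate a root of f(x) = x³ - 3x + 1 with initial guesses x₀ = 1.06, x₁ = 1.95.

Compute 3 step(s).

f(x) = x³ - 3x + 1
x₀ = 1.06, x₁ = 1.95

Secant formula: x_{n+1} = x_n - f(x_n)(x_n - x_{n-1})/(f(x_n) - f(x_{n-1}))

Iteration 1:
  f(1.060000) = -0.988984
  f(1.950000) = 2.564875
  x_2 = 1.950000 - 2.564875×(1.950000 - 1.060000)/(2.564875 - (-0.988984))
       = 1.307673
Iteration 2:
  f(1.950000) = 2.564875
  f(1.307673) = -0.686886
  x_3 = 1.307673 - (-0.686886)×(1.307673 - 1.950000)/(-0.686886 - 2.564875)
       = 1.443355
Iteration 3:
  f(1.307673) = -0.686886
  f(1.443355) = -0.323161
  x_4 = 1.443355 - (-0.323161)×(1.443355 - 1.307673)/(-0.323161 - (-0.686886))
       = 1.563905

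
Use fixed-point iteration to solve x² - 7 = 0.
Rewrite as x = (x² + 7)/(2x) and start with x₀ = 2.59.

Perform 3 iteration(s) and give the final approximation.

Equation: x² - 7 = 0
Fixed-point form: x = (x² + 7)/(2x)
x₀ = 2.59

x_1 = g(2.590000) = 2.646351
x_2 = g(2.646351) = 2.645751
x_3 = g(2.645751) = 2.645751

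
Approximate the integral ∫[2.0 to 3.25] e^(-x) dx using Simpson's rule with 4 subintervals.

f(x) = e^(-x)
a = 2.0, b = 3.25, n = 4
h = (b - a)/n = 0.312500

Simpson's rule: (h/3)[f(x₀) + 4f(x₁) + 2f(x₂) + ... + f(xₙ)]

x_0 = 2.0000, f(x_0) = 0.135335, coefficient = 1
x_1 = 2.3125, f(x_1) = 0.099013, coefficient = 4
x_2 = 2.6250, f(x_2) = 0.072440, coefficient = 2
x_3 = 2.9375, f(x_3) = 0.052998, coefficient = 4
x_4 = 3.2500, f(x_4) = 0.038774, coefficient = 1

I ≈ (0.312500/3) × 0.927035 = 0.096566
Exact value: 0.096561
Error: 0.000005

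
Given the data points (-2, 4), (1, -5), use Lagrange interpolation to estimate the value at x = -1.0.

Lagrange interpolation formula:
P(x) = Σ yᵢ × Lᵢ(x)
where Lᵢ(x) = Π_{j≠i} (x - xⱼ)/(xᵢ - xⱼ)

L_0(-1.0) = (-1.0 - 1)/(-2 - 1) = 0.666667
L_1(-1.0) = (-1.0 - (-2))/(1 - (-2)) = 0.333333

P(-1.0) = 4×L_0(-1.0) + (-5)×L_1(-1.0)
P(-1.0) = 1.000000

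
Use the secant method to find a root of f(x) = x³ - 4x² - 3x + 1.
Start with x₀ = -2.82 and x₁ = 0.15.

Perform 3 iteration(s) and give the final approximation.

f(x) = x³ - 4x² - 3x + 1
x₀ = -2.82, x₁ = 0.15

Secant formula: x_{n+1} = x_n - f(x_n)(x_n - x_{n-1})/(f(x_n) - f(x_{n-1}))

Iteration 1:
  f(-2.820000) = -44.775368
  f(0.150000) = 0.463375
  x_2 = 0.150000 - 0.463375×(0.150000 - (-2.820000))/(0.463375 - (-44.775368))
       = 0.119579
Iteration 2:
  f(0.150000) = 0.463375
  f(0.119579) = 0.585778
  x_3 = 0.119579 - 0.585778×(0.119579 - 0.150000)/(0.585778 - 0.463375)
       = 0.265165
Iteration 3:
  f(0.119579) = 0.585778
  f(0.265165) = -0.058100
  x_4 = 0.265165 - (-0.058100)×(0.265165 - 0.119579)/(-0.058100 - 0.585778)
       = 0.252028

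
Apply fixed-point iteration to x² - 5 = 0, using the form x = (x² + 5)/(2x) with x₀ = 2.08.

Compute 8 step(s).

Equation: x² - 5 = 0
Fixed-point form: x = (x² + 5)/(2x)
x₀ = 2.08

x_1 = g(2.080000) = 2.241923
x_2 = g(2.241923) = 2.236076
x_3 = g(2.236076) = 2.236068
x_4 = g(2.236068) = 2.236068
x_5 = g(2.236068) = 2.236068
x_6 = g(2.236068) = 2.236068
x_7 = g(2.236068) = 2.236068
x_8 = g(2.236068) = 2.236068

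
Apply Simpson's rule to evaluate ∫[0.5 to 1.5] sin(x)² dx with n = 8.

f(x) = sin(x)²
a = 0.5, b = 1.5, n = 8
h = (b - a)/n = 0.125000

Simpson's rule: (h/3)[f(x₀) + 4f(x₁) + 2f(x₂) + ... + f(xₙ)]

x_0 = 0.5000, f(x_0) = 0.229849, coefficient = 1
x_1 = 0.6250, f(x_1) = 0.342339, coefficient = 4
x_2 = 0.7500, f(x_2) = 0.464631, coefficient = 2
x_3 = 0.8750, f(x_3) = 0.589123, coefficient = 4
x_4 = 1.0000, f(x_4) = 0.708073, coefficient = 2
x_5 = 1.1250, f(x_5) = 0.814087, coefficient = 4
x_6 = 1.2500, f(x_6) = 0.900572, coefficient = 2
x_7 = 1.3750, f(x_7) = 0.962151, coefficient = 4
x_8 = 1.5000, f(x_8) = 0.994996, coefficient = 1

I ≈ (0.125000/3) × 16.202198 = 0.675092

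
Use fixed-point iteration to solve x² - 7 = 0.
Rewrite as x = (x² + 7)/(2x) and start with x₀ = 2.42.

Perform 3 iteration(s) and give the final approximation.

Equation: x² - 7 = 0
Fixed-point form: x = (x² + 7)/(2x)
x₀ = 2.42

x_1 = g(2.420000) = 2.656281
x_2 = g(2.656281) = 2.645772
x_3 = g(2.645772) = 2.645751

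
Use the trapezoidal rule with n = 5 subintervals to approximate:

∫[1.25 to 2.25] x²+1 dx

f(x) = x²+1
a = 1.25, b = 2.25, n = 5
h = (b - a)/n = 0.200000

Trapezoidal rule: (h/2)[f(x₀) + 2f(x₁) + 2f(x₂) + ... + f(xₙ)]

x_0 = 1.2500, f(x_0) = 2.562500, coefficient = 1
x_1 = 1.4500, f(x_1) = 3.102500, coefficient = 2
x_2 = 1.6500, f(x_2) = 3.722500, coefficient = 2
x_3 = 1.8500, f(x_3) = 4.422500, coefficient = 2
x_4 = 2.0500, f(x_4) = 5.202500, coefficient = 2
x_5 = 2.2500, f(x_5) = 6.062500, coefficient = 1

I ≈ (0.200000/2) × 41.525000 = 4.152500
Exact value: 4.145833
Error: 0.006667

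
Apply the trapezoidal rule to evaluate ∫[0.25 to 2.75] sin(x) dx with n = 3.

f(x) = sin(x)
a = 0.25, b = 2.75, n = 3
h = (b - a)/n = 0.833333

Trapezoidal rule: (h/2)[f(x₀) + 2f(x₁) + 2f(x₂) + ... + f(xₙ)]

x_0 = 0.2500, f(x_0) = 0.247404, coefficient = 1
x_1 = 1.0833, f(x_1) = 0.883524, coefficient = 2
x_2 = 1.9167, f(x_2) = 0.940781, coefficient = 2
x_3 = 2.7500, f(x_3) = 0.381661, coefficient = 1

I ≈ (0.833333/2) × 4.277674 = 1.782364
Exact value: 1.893215
Error: 0.110850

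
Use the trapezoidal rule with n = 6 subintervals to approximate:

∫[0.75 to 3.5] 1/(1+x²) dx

f(x) = 1/(1+x²)
a = 0.75, b = 3.5, n = 6
h = (b - a)/n = 0.458333

Trapezoidal rule: (h/2)[f(x₀) + 2f(x₁) + 2f(x₂) + ... + f(xₙ)]

x_0 = 0.7500, f(x_0) = 0.640000, coefficient = 1
x_1 = 1.2083, f(x_1) = 0.406493, coefficient = 2
x_2 = 1.6667, f(x_2) = 0.264706, coefficient = 2
x_3 = 2.1250, f(x_3) = 0.181303, coefficient = 2
x_4 = 2.5833, f(x_4) = 0.130317, coefficient = 2
x_5 = 3.0417, f(x_5) = 0.097544, coefficient = 2
x_6 = 3.5000, f(x_6) = 0.075472, coefficient = 1

I ≈ (0.458333/2) × 2.876197 = 0.659129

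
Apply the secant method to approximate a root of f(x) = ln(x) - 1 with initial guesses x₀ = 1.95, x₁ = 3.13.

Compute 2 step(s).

f(x) = ln(x) - 1
x₀ = 1.95, x₁ = 3.13

Secant formula: x_{n+1} = x_n - f(x_n)(x_n - x_{n-1})/(f(x_n) - f(x_{n-1}))

Iteration 1:
  f(1.950000) = -0.332171
  f(3.130000) = 0.141033
  x_2 = 3.130000 - 0.141033×(3.130000 - 1.950000)/(0.141033 - (-0.332171))
       = 2.778314
Iteration 2:
  f(3.130000) = 0.141033
  f(2.778314) = 0.021844
  x_3 = 2.778314 - 0.021844×(2.778314 - 3.130000)/(0.021844 - 0.141033)
       = 2.713859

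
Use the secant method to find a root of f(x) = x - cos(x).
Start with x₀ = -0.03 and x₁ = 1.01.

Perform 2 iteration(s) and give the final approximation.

f(x) = x - cos(x)
x₀ = -0.03, x₁ = 1.01

Secant formula: x_{n+1} = x_n - f(x_n)(x_n - x_{n-1})/(f(x_n) - f(x_{n-1}))

Iteration 1:
  f(-0.030000) = -1.029550
  f(1.010000) = 0.478139
  x_2 = 1.010000 - 0.478139×(1.010000 - (-0.030000))/(0.478139 - (-1.029550))
       = 0.680181
Iteration 2:
  f(1.010000) = 0.478139
  f(0.680181) = -0.097278
  x_3 = 0.680181 - (-0.097278)×(0.680181 - 1.010000)/(-0.097278 - 0.478139)
       = 0.735939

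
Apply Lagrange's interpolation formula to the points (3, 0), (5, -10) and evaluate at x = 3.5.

Lagrange interpolation formula:
P(x) = Σ yᵢ × Lᵢ(x)
where Lᵢ(x) = Π_{j≠i} (x - xⱼ)/(xᵢ - xⱼ)

L_0(3.5) = (3.5 - 5)/(3 - 5) = 0.750000
L_1(3.5) = (3.5 - 3)/(5 - 3) = 0.250000

P(3.5) = 0×L_0(3.5) + (-10)×L_1(3.5)
P(3.5) = -2.500000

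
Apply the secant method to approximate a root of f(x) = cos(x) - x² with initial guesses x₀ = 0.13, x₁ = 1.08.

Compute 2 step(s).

f(x) = cos(x) - x²
x₀ = 0.13, x₁ = 1.08

Secant formula: x_{n+1} = x_n - f(x_n)(x_n - x_{n-1})/(f(x_n) - f(x_{n-1}))

Iteration 1:
  f(0.130000) = 0.974662
  f(1.080000) = -0.695072
  x_2 = 1.080000 - (-0.695072)×(1.080000 - 0.130000)/(-0.695072 - 0.974662)
       = 0.684537
Iteration 2:
  f(1.080000) = -0.695072
  f(0.684537) = 0.306121
  x_3 = 0.684537 - 0.306121×(0.684537 - 1.080000)/(0.306121 - (-0.695072))
       = 0.805452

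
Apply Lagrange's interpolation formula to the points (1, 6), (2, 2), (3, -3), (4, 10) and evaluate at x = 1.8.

Lagrange interpolation formula:
P(x) = Σ yᵢ × Lᵢ(x)
where Lᵢ(x) = Π_{j≠i} (x - xⱼ)/(xᵢ - xⱼ)

L_0(1.8) = (1.8 - 2)/(1 - 2) × (1.8 - 3)/(1 - 3) × (1.8 - 4)/(1 - 4) = 0.088000
L_1(1.8) = (1.8 - 1)/(2 - 1) × (1.8 - 3)/(2 - 3) × (1.8 - 4)/(2 - 4) = 1.056000
L_2(1.8) = (1.8 - 1)/(3 - 1) × (1.8 - 2)/(3 - 2) × (1.8 - 4)/(3 - 4) = -0.176000
L_3(1.8) = (1.8 - 1)/(4 - 1) × (1.8 - 2)/(4 - 2) × (1.8 - 3)/(4 - 3) = 0.032000

P(1.8) = 6×L_0(1.8) + 2×L_1(1.8) + (-3)×L_2(1.8) + 10×L_3(1.8)
P(1.8) = 3.488000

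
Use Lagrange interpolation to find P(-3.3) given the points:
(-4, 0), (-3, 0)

Lagrange interpolation formula:
P(x) = Σ yᵢ × Lᵢ(x)
where Lᵢ(x) = Π_{j≠i} (x - xⱼ)/(xᵢ - xⱼ)

L_0(-3.3) = (-3.3 - (-3))/(-4 - (-3)) = 0.300000
L_1(-3.3) = (-3.3 - (-4))/(-3 - (-4)) = 0.700000

P(-3.3) = 0×L_0(-3.3) + 0×L_1(-3.3)
P(-3.3) = 0.000000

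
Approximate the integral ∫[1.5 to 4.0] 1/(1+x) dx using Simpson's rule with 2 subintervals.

f(x) = 1/(1+x)
a = 1.5, b = 4.0, n = 2
h = (b - a)/n = 1.250000

Simpson's rule: (h/3)[f(x₀) + 4f(x₁) + 2f(x₂) + ... + f(xₙ)]

x_0 = 1.5000, f(x_0) = 0.400000, coefficient = 1
x_1 = 2.7500, f(x_1) = 0.266667, coefficient = 4
x_2 = 4.0000, f(x_2) = 0.200000, coefficient = 1

I ≈ (1.250000/3) × 1.666667 = 0.694444
Exact value: 0.693147
Error: 0.001297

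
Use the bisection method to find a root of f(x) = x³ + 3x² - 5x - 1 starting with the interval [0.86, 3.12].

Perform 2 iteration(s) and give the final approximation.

f(x) = x³ + 3x² - 5x - 1
Initial interval: [0.86, 3.12]

Iteration 1:
  c_1 = (0.860000 + 3.120000)/2 = 1.990000
  f(c_1) = f(1.990000) = 8.810899
  f(a) × f(c) < 0, new interval: [0.860000, 1.990000]
Iteration 2:
  c_2 = (0.860000 + 1.990000)/2 = 1.425000
  f(c_2) = f(1.425000) = 0.860516
  f(a) × f(c) < 0, new interval: [0.860000, 1.425000]

After 2 iteration(s), the approximation is c_2 = 1.425000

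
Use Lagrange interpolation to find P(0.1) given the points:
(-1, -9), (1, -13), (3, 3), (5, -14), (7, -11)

Lagrange interpolation formula:
P(x) = Σ yᵢ × Lᵢ(x)
where Lᵢ(x) = Π_{j≠i} (x - xⱼ)/(xᵢ - xⱼ)

L_0(0.1) = (0.1 - 1)/(-1 - 1) × (0.1 - 3)/(-1 - 3) × (0.1 - 5)/(-1 - 5) × (0.1 - 7)/(-1 - 7) = 0.229802
L_1(0.1) = (0.1 - (-1))/(1 - (-1)) × (0.1 - 3)/(1 - 3) × (0.1 - 5)/(1 - 5) × (0.1 - 7)/(1 - 7) = 1.123478
L_2(0.1) = (0.1 - (-1))/(3 - (-1)) × (0.1 - 1)/(3 - 1) × (0.1 - 5)/(3 - 5) × (0.1 - 7)/(3 - 7) = -0.522998
L_3(0.1) = (0.1 - (-1))/(5 - (-1)) × (0.1 - 1)/(5 - 1) × (0.1 - 3)/(5 - 3) × (0.1 - 7)/(5 - 7) = 0.206353
L_4(0.1) = (0.1 - (-1))/(7 - (-1)) × (0.1 - 1)/(7 - 1) × (0.1 - 3)/(7 - 3) × (0.1 - 5)/(7 - 5) = -0.036635

P(0.1) = (-9)×L_0(0.1) + (-13)×L_1(0.1) + 3×L_2(0.1) + (-14)×L_3(0.1) + (-11)×L_4(0.1)
P(0.1) = -20.728389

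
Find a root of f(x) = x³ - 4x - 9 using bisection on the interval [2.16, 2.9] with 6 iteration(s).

f(x) = x³ - 4x - 9
Initial interval: [2.16, 2.9]

Iteration 1:
  c_1 = (2.160000 + 2.900000)/2 = 2.530000
  f(c_1) = f(2.530000) = -2.925723
  f(a) × f(c) ≥ 0, new interval: [2.530000, 2.900000]
Iteration 2:
  c_2 = (2.530000 + 2.900000)/2 = 2.715000
  f(c_2) = f(2.715000) = 0.152876
  f(a) × f(c) < 0, new interval: [2.530000, 2.715000]
Iteration 3:
  c_3 = (2.530000 + 2.715000)/2 = 2.622500
  f(c_3) = f(2.622500) = -1.453740
  f(a) × f(c) ≥ 0, new interval: [2.622500, 2.715000]
Iteration 4:
  c_4 = (2.622500 + 2.715000)/2 = 2.668750
  f(c_4) = f(2.668750) = -0.667558
  f(a) × f(c) ≥ 0, new interval: [2.668750, 2.715000]
Iteration 5:
  c_5 = (2.668750 + 2.715000)/2 = 2.691875
  f(c_5) = f(2.691875) = -0.261660
  f(a) × f(c) ≥ 0, new interval: [2.691875, 2.715000]
Iteration 6:
  c_6 = (2.691875 + 2.715000)/2 = 2.703437
  f(c_6) = f(2.703437) = -0.055476
  f(a) × f(c) ≥ 0, new interval: [2.703437, 2.715000]

After 6 iteration(s), the approximation is c_6 = 2.703437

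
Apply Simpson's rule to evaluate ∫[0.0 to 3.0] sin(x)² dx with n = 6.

f(x) = sin(x)²
a = 0.0, b = 3.0, n = 6
h = (b - a)/n = 0.500000

Simpson's rule: (h/3)[f(x₀) + 4f(x₁) + 2f(x₂) + ... + f(xₙ)]

x_0 = 0.0000, f(x_0) = 0.000000, coefficient = 1
x_1 = 0.5000, f(x_1) = 0.229849, coefficient = 4
x_2 = 1.0000, f(x_2) = 0.708073, coefficient = 2
x_3 = 1.5000, f(x_3) = 0.994996, coefficient = 4
x_4 = 2.0000, f(x_4) = 0.826822, coefficient = 2
x_5 = 2.5000, f(x_5) = 0.358169, coefficient = 4
x_6 = 3.0000, f(x_6) = 0.019915, coefficient = 1

I ≈ (0.500000/3) × 9.421761 = 1.570294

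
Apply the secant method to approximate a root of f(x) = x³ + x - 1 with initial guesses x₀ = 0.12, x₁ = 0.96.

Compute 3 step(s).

f(x) = x³ + x - 1
x₀ = 0.12, x₁ = 0.96

Secant formula: x_{n+1} = x_n - f(x_n)(x_n - x_{n-1})/(f(x_n) - f(x_{n-1}))

Iteration 1:
  f(0.120000) = -0.878272
  f(0.960000) = 0.844736
  x_2 = 0.960000 - 0.844736×(0.960000 - 0.120000)/(0.844736 - (-0.878272))
       = 0.548175
Iteration 2:
  f(0.960000) = 0.844736
  f(0.548175) = -0.287101
  x_3 = 0.548175 - (-0.287101)×(0.548175 - 0.960000)/(-0.287101 - 0.844736)
       = 0.652638
Iteration 3:
  f(0.548175) = -0.287101
  f(0.652638) = -0.069380
  x_4 = 0.652638 - (-0.069380)×(0.652638 - 0.548175)/(-0.069380 - (-0.287101))
       = 0.685927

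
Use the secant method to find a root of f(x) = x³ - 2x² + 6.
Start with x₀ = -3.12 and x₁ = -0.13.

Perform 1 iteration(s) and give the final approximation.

f(x) = x³ - 2x² + 6
x₀ = -3.12, x₁ = -0.13

Secant formula: x_{n+1} = x_n - f(x_n)(x_n - x_{n-1})/(f(x_n) - f(x_{n-1}))

Iteration 1:
  f(-3.120000) = -43.840128
  f(-0.130000) = 5.964003
  x_2 = -0.130000 - 5.964003×(-0.130000 - (-3.120000))/(5.964003 - (-43.840128))
       = -0.488050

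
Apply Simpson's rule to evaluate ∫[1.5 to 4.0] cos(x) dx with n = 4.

f(x) = cos(x)
a = 1.5, b = 4.0, n = 4
h = (b - a)/n = 0.625000

Simpson's rule: (h/3)[f(x₀) + 4f(x₁) + 2f(x₂) + ... + f(xₙ)]

x_0 = 1.5000, f(x_0) = 0.070737, coefficient = 1
x_1 = 2.1250, f(x_1) = -0.526266, coefficient = 4
x_2 = 2.7500, f(x_2) = -0.924302, coefficient = 2
x_3 = 3.3750, f(x_3) = -0.972884, coefficient = 4
x_4 = 4.0000, f(x_4) = -0.653644, coefficient = 1

I ≈ (0.625000/3) × -8.428112 = -1.755857
Exact value: -1.754297
Error: 0.001559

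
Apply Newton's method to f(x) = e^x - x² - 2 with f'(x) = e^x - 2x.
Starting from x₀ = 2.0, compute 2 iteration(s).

f(x) = e^x - x² - 2
f'(x) = e^x - 2x
x₀ = 2.0

Newton-Raphson formula: x_{n+1} = x_n - f(x_n)/f'(x_n)

Iteration 1:
  f(2.000000) = 1.389056
  f'(2.000000) = 3.389056
  x_1 = 2.000000 - 1.389056/3.389056 = 1.590135
Iteration 2:
  f(1.590135) = 0.375881
  f'(1.590135) = 1.724140
  x_2 = 1.590135 - 0.375881/1.724140 = 1.372124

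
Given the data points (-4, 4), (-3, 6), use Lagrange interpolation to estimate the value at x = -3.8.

Lagrange interpolation formula:
P(x) = Σ yᵢ × Lᵢ(x)
where Lᵢ(x) = Π_{j≠i} (x - xⱼ)/(xᵢ - xⱼ)

L_0(-3.8) = (-3.8 - (-3))/(-4 - (-3)) = 0.800000
L_1(-3.8) = (-3.8 - (-4))/(-3 - (-4)) = 0.200000

P(-3.8) = 4×L_0(-3.8) + 6×L_1(-3.8)
P(-3.8) = 4.400000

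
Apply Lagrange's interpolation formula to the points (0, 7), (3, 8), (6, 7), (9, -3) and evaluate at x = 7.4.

Lagrange interpolation formula:
P(x) = Σ yᵢ × Lᵢ(x)
where Lᵢ(x) = Π_{j≠i} (x - xⱼ)/(xᵢ - xⱼ)

L_0(7.4) = (7.4 - 3)/(0 - 3) × (7.4 - 6)/(0 - 6) × (7.4 - 9)/(0 - 9) = 0.060840
L_1(7.4) = (7.4 - 0)/(3 - 0) × (7.4 - 6)/(3 - 6) × (7.4 - 9)/(3 - 9) = -0.306963
L_2(7.4) = (7.4 - 0)/(6 - 0) × (7.4 - 3)/(6 - 3) × (7.4 - 9)/(6 - 9) = 0.964741
L_3(7.4) = (7.4 - 0)/(9 - 0) × (7.4 - 3)/(9 - 3) × (7.4 - 6)/(9 - 6) = 0.281383

P(7.4) = 7×L_0(7.4) + 8×L_1(7.4) + 7×L_2(7.4) + (-3)×L_3(7.4)
P(7.4) = 3.879210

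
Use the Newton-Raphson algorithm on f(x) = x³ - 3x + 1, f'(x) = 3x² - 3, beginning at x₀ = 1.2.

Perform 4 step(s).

f(x) = x³ - 3x + 1
f'(x) = 3x² - 3
x₀ = 1.2

Newton-Raphson formula: x_{n+1} = x_n - f(x_n)/f'(x_n)

Iteration 1:
  f(1.200000) = -0.872000
  f'(1.200000) = 1.320000
  x_1 = 1.200000 - (-0.872000)/1.320000 = 1.860606
Iteration 2:
  f(1.860606) = 1.859330
  f'(1.860606) = 7.385565
  x_2 = 1.860606 - 1.859330/7.385565 = 1.608854
Iteration 3:
  f(1.608854) = 0.337814
  f'(1.608854) = 4.765235
  x_3 = 1.608854 - 0.337814/4.765235 = 1.537963
Iteration 4:
  f(1.537963) = 0.023900
  f'(1.537963) = 4.095988
  x_4 = 1.537963 - 0.023900/4.095988 = 1.532128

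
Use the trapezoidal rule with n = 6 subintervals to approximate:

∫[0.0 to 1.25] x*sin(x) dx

f(x) = x*sin(x)
a = 0.0, b = 1.25, n = 6
h = (b - a)/n = 0.208333

Trapezoidal rule: (h/2)[f(x₀) + 2f(x₁) + 2f(x₂) + ... + f(xₙ)]

x_0 = 0.0000, f(x_0) = 0.000000, coefficient = 1
x_1 = 0.2083, f(x_1) = 0.043089, coefficient = 2
x_2 = 0.4167, f(x_2) = 0.168631, coefficient = 2
x_3 = 0.6250, f(x_3) = 0.365686, coefficient = 2
x_4 = 0.8333, f(x_4) = 0.616814, coefficient = 2
x_5 = 1.0417, f(x_5) = 0.899215, coefficient = 2
x_6 = 1.2500, f(x_6) = 1.186231, coefficient = 1

I ≈ (0.208333/2) × 5.373102 = 0.559698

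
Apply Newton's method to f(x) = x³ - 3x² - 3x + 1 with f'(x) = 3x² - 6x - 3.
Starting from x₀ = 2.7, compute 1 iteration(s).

f(x) = x³ - 3x² - 3x + 1
f'(x) = 3x² - 6x - 3
x₀ = 2.7

Newton-Raphson formula: x_{n+1} = x_n - f(x_n)/f'(x_n)

Iteration 1:
  f(2.700000) = -9.287000
  f'(2.700000) = 2.670000
  x_1 = 2.700000 - (-9.287000)/2.670000 = 6.178277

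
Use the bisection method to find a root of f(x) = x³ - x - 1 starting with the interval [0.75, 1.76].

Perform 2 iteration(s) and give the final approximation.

f(x) = x³ - x - 1
Initial interval: [0.75, 1.76]

Iteration 1:
  c_1 = (0.750000 + 1.760000)/2 = 1.255000
  f(c_1) = f(1.255000) = -0.278344
  f(a) × f(c) ≥ 0, new interval: [1.255000, 1.760000]
Iteration 2:
  c_2 = (1.255000 + 1.760000)/2 = 1.507500
  f(c_2) = f(1.507500) = 0.918379
  f(a) × f(c) < 0, new interval: [1.255000, 1.507500]

After 2 iteration(s), the approximation is c_2 = 1.507500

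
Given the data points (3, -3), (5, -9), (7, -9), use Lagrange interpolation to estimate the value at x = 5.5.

Lagrange interpolation formula:
P(x) = Σ yᵢ × Lᵢ(x)
where Lᵢ(x) = Π_{j≠i} (x - xⱼ)/(xᵢ - xⱼ)

L_0(5.5) = (5.5 - 5)/(3 - 5) × (5.5 - 7)/(3 - 7) = -0.093750
L_1(5.5) = (5.5 - 3)/(5 - 3) × (5.5 - 7)/(5 - 7) = 0.937500
L_2(5.5) = (5.5 - 3)/(7 - 3) × (5.5 - 5)/(7 - 5) = 0.156250

P(5.5) = (-3)×L_0(5.5) + (-9)×L_1(5.5) + (-9)×L_2(5.5)
P(5.5) = -9.562500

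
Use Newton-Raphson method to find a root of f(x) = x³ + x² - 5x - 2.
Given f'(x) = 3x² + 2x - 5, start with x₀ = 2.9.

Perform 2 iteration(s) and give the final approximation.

f(x) = x³ + x² - 5x - 2
f'(x) = 3x² + 2x - 5
x₀ = 2.9

Newton-Raphson formula: x_{n+1} = x_n - f(x_n)/f'(x_n)

Iteration 1:
  f(2.900000) = 16.299000
  f'(2.900000) = 26.030000
  x_1 = 2.900000 - 16.299000/26.030000 = 2.273838
Iteration 2:
  f(2.273838) = 3.557661
  f'(2.273838) = 15.058692
  x_2 = 2.273838 - 3.557661/15.058692 = 2.037585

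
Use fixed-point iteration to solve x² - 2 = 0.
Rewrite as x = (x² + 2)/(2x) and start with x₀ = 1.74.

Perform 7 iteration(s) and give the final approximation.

Equation: x² - 2 = 0
Fixed-point form: x = (x² + 2)/(2x)
x₀ = 1.74

x_1 = g(1.740000) = 1.444713
x_2 = g(1.444713) = 1.414535
x_3 = g(1.414535) = 1.414214
x_4 = g(1.414214) = 1.414214
x_5 = g(1.414214) = 1.414214
x_6 = g(1.414214) = 1.414214
x_7 = g(1.414214) = 1.414214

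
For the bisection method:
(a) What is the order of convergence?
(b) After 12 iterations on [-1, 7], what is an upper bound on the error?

(a) Bisection has linear (order 1) convergence; the error is halved each step.

(b) Error bound = (b-a)/2^n = (7 - (-1))/2^{12}
    = 8/2^{12}

(a) 1 (linear); (b) error ≤ 1.95e-03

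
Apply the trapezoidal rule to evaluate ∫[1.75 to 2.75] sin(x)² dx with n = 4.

f(x) = sin(x)²
a = 1.75, b = 2.75, n = 4
h = (b - a)/n = 0.250000

Trapezoidal rule: (h/2)[f(x₀) + 2f(x₁) + 2f(x₂) + ... + f(xₙ)]

x_0 = 1.7500, f(x_0) = 0.968228, coefficient = 1
x_1 = 2.0000, f(x_1) = 0.826822, coefficient = 2
x_2 = 2.2500, f(x_2) = 0.605398, coefficient = 2
x_3 = 2.5000, f(x_3) = 0.358169, coefficient = 2
x_4 = 2.7500, f(x_4) = 0.145665, coefficient = 1

I ≈ (0.250000/2) × 4.694671 = 0.586834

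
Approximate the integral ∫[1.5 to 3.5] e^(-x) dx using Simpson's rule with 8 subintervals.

f(x) = e^(-x)
a = 1.5, b = 3.5, n = 8
h = (b - a)/n = 0.250000

Simpson's rule: (h/3)[f(x₀) + 4f(x₁) + 2f(x₂) + ... + f(xₙ)]

x_0 = 1.5000, f(x_0) = 0.223130, coefficient = 1
x_1 = 1.7500, f(x_1) = 0.173774, coefficient = 4
x_2 = 2.0000, f(x_2) = 0.135335, coefficient = 2
x_3 = 2.2500, f(x_3) = 0.105399, coefficient = 4
x_4 = 2.5000, f(x_4) = 0.082085, coefficient = 2
x_5 = 2.7500, f(x_5) = 0.063928, coefficient = 4
x_6 = 3.0000, f(x_6) = 0.049787, coefficient = 2
x_7 = 3.2500, f(x_7) = 0.038774, coefficient = 4
x_8 = 3.5000, f(x_8) = 0.030197, coefficient = 1

I ≈ (0.250000/3) × 2.315243 = 0.192937
Exact value: 0.192933
Error: 0.000004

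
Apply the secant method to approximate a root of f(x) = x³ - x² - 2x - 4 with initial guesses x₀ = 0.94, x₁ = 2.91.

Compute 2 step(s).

f(x) = x³ - x² - 2x - 4
x₀ = 0.94, x₁ = 2.91

Secant formula: x_{n+1} = x_n - f(x_n)(x_n - x_{n-1})/(f(x_n) - f(x_{n-1}))

Iteration 1:
  f(0.940000) = -5.933016
  f(2.910000) = 6.354071
  x_2 = 2.910000 - 6.354071×(2.910000 - 0.940000)/(6.354071 - (-5.933016))
       = 1.891246
Iteration 2:
  f(2.910000) = 6.354071
  f(1.891246) = -4.594673
  x_3 = 1.891246 - (-4.594673)×(1.891246 - 2.910000)/(-4.594673 - 6.354071)
       = 2.318769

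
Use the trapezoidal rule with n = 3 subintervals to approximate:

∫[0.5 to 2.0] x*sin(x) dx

f(x) = x*sin(x)
a = 0.5, b = 2.0, n = 3
h = (b - a)/n = 0.500000

Trapezoidal rule: (h/2)[f(x₀) + 2f(x₁) + 2f(x₂) + ... + f(xₙ)]

x_0 = 0.5000, f(x_0) = 0.239713, coefficient = 1
x_1 = 1.0000, f(x_1) = 0.841471, coefficient = 2
x_2 = 1.5000, f(x_2) = 1.496242, coefficient = 2
x_3 = 2.0000, f(x_3) = 1.818595, coefficient = 1

I ≈ (0.500000/2) × 6.733735 = 1.683434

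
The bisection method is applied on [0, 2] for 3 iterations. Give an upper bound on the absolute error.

Bisection error bound: |error| ≤ (b-a)/2^n
|error| ≤ (2 - 0)/2^3 = 2/2^3
|error| ≤ 0.2500000000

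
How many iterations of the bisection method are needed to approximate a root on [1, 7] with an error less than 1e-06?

We need (b-a)/2^n ≤ 1e-06
(7 - 1)/2^n ≤ 1e-06
6/2^n ≤ 1e-06
2^n ≥ 6000000
n ≥ log₂(6000000) = 22.52
n ≥ 23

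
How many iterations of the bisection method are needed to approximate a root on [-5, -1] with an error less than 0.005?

We need (b-a)/2^n ≤ 0.005
(-1 - (-5))/2^n ≤ 0.005
4/2^n ≤ 0.005
2^n ≥ 800
n ≥ log₂(800) = 9.64
n ≥ 10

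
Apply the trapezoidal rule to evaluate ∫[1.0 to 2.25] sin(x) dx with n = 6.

f(x) = sin(x)
a = 1.0, b = 2.25, n = 6
h = (b - a)/n = 0.208333

Trapezoidal rule: (h/2)[f(x₀) + 2f(x₁) + 2f(x₂) + ... + f(xₙ)]

x_0 = 1.0000, f(x_0) = 0.841471, coefficient = 1
x_1 = 1.2083, f(x_1) = 0.935026, coefficient = 2
x_2 = 1.4167, f(x_2) = 0.988146, coefficient = 2
x_3 = 1.6250, f(x_3) = 0.998531, coefficient = 2
x_4 = 1.8333, f(x_4) = 0.965735, coefficient = 2
x_5 = 2.0417, f(x_5) = 0.891174, coefficient = 2
x_6 = 2.2500, f(x_6) = 0.778073, coefficient = 1

I ≈ (0.208333/2) × 11.176767 = 1.164247
Exact value: 1.168476
Error: 0.004229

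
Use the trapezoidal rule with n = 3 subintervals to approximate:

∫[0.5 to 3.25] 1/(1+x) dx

f(x) = 1/(1+x)
a = 0.5, b = 3.25, n = 3
h = (b - a)/n = 0.916667

Trapezoidal rule: (h/2)[f(x₀) + 2f(x₁) + 2f(x₂) + ... + f(xₙ)]

x_0 = 0.5000, f(x_0) = 0.666667, coefficient = 1
x_1 = 1.4167, f(x_1) = 0.413793, coefficient = 2
x_2 = 2.3333, f(x_2) = 0.300000, coefficient = 2
x_3 = 3.2500, f(x_3) = 0.235294, coefficient = 1

I ≈ (0.916667/2) × 2.329547 = 1.067709
Exact value: 1.041454
Error: 0.026255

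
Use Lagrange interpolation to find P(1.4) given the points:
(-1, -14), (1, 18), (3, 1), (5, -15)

Lagrange interpolation formula:
P(x) = Σ yᵢ × Lᵢ(x)
where Lᵢ(x) = Π_{j≠i} (x - xⱼ)/(xᵢ - xⱼ)

L_0(1.4) = (1.4 - 1)/(-1 - 1) × (1.4 - 3)/(-1 - 3) × (1.4 - 5)/(-1 - 5) = -0.048000
L_1(1.4) = (1.4 - (-1))/(1 - (-1)) × (1.4 - 3)/(1 - 3) × (1.4 - 5)/(1 - 5) = 0.864000
L_2(1.4) = (1.4 - (-1))/(3 - (-1)) × (1.4 - 1)/(3 - 1) × (1.4 - 5)/(3 - 5) = 0.216000
L_3(1.4) = (1.4 - (-1))/(5 - (-1)) × (1.4 - 1)/(5 - 1) × (1.4 - 3)/(5 - 3) = -0.032000

P(1.4) = (-14)×L_0(1.4) + 18×L_1(1.4) + 1×L_2(1.4) + (-15)×L_3(1.4)
P(1.4) = 16.920000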